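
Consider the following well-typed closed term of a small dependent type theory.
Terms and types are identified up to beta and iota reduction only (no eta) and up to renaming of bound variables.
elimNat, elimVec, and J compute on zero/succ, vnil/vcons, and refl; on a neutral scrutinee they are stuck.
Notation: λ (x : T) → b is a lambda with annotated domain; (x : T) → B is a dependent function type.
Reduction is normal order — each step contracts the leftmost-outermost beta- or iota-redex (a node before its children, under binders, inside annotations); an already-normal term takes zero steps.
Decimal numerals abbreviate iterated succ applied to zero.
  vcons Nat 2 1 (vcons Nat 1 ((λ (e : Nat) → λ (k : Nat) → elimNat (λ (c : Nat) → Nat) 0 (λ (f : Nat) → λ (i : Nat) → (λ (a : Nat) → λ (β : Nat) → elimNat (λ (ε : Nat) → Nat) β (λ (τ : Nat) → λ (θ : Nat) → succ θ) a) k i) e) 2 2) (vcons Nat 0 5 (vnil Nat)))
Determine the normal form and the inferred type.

reduced normal form:
  vcons Nat 2 1 (vcons Nat 1 4 (vcons Nat 0 5 (vnil Nat)))
inferred type:
  Vec Nat 3
observation: reduction starts at a beta-redex, and 27 normal-order steps reach the normal form.


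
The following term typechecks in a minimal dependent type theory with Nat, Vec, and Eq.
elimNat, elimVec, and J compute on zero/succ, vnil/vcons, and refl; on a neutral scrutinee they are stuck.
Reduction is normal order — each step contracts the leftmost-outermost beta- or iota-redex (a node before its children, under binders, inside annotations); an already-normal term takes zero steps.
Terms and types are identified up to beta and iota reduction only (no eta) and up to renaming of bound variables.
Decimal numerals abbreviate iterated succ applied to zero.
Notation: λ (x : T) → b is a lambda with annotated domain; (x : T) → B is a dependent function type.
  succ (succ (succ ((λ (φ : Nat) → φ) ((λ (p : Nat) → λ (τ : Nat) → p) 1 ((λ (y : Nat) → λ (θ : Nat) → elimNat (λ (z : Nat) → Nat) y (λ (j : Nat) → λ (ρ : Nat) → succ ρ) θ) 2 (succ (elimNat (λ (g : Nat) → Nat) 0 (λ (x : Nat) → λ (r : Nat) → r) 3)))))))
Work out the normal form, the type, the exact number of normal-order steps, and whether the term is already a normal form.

reduced normal form:
  4
the term's type:
  Nat
normal-order step count: 3
term was already normal: no
first redex: a beta-redex


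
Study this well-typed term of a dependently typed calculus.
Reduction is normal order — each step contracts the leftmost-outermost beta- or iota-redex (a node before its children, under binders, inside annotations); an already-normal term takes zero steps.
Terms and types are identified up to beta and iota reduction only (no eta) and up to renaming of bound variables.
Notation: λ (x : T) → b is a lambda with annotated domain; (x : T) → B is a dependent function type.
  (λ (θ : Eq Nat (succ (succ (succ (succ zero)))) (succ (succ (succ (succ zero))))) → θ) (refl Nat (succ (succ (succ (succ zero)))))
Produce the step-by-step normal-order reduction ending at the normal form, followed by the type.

normal-order reduction sequence:
  (λ (θ : Eq Nat (succ (succ (succ (succ zero)))) (succ (succ (succ (succ zero))))) → θ) (refl Nat (succ (succ (succ (succ zero)))))
  ~> refl Nat (succ (succ (succ (succ zero))))
inferred type:
  Eq Nat (succ (succ (succ (succ zero)))) (succ (succ (succ (succ zero))))


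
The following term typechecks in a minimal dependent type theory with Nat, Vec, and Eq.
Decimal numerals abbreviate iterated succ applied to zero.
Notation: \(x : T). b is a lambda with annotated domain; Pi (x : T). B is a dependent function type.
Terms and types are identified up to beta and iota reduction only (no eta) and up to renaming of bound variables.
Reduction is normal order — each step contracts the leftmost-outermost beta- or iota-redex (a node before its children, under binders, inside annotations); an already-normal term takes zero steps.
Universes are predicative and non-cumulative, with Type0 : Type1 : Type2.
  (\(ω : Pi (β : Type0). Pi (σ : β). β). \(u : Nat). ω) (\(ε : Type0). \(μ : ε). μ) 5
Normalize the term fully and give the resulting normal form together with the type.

reduced normal form:
  \(ω : Type0). \(β : ω). β
type:
  Pi (ω : Type0). Pi (β : ω). ω


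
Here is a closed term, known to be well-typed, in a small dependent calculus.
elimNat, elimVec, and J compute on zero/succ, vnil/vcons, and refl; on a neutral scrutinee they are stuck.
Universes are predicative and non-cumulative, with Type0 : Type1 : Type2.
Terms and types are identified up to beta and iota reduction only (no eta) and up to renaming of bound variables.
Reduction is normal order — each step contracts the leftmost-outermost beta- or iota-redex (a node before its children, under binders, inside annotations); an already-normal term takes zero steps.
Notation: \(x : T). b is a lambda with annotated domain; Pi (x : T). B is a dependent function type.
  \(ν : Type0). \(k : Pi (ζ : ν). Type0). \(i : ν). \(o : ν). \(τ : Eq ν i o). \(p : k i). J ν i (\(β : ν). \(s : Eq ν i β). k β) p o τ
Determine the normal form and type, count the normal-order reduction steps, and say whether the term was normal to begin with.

reduced normal form:
  \(ν : Type0). \(k : Pi (ζ : ν). Type0). \(i : ν). \(o : ν). \(τ : Eq ν i o). \(p : k i). J ν i (\(β : ν). \(s : Eq ν i β). k β) p o τ
type:
  Pi (ν : Type0). Pi (k : Pi (ζ : ν). Type0). Pi (i : ν). Pi (o : ν). Pi (τ : Eq ν i o). Pi (p : k i). k o
reduction steps (normal order): 0
already normal: yes


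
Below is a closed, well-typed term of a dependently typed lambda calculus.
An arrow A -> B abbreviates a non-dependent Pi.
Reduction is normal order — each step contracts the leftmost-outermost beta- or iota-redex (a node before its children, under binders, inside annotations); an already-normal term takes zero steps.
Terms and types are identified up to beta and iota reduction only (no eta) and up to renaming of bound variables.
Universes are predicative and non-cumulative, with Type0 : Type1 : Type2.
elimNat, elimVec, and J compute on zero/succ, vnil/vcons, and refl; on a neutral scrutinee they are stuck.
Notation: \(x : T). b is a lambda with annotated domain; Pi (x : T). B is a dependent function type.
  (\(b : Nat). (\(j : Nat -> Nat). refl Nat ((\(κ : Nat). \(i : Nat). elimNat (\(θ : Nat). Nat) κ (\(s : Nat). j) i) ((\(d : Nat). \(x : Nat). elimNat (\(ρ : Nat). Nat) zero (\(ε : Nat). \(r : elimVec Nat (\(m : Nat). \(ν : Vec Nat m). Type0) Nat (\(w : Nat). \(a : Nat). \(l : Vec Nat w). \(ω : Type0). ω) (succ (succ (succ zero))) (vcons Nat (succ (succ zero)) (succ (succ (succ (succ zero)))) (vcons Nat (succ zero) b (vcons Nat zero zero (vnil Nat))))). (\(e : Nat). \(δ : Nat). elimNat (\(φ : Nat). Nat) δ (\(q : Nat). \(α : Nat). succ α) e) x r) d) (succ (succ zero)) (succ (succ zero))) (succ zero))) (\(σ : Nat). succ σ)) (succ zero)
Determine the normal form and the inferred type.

reduced normal form:
  refl Nat (succ (succ (succ (succ (succ zero)))))
the term's type:
  Eq Nat (succ (succ (succ (succ (succ zero))))) (succ (succ (succ (succ (succ zero)))))
observation: the leftmost-outermost redex is a beta-redex, and normalization takes 35 steps.


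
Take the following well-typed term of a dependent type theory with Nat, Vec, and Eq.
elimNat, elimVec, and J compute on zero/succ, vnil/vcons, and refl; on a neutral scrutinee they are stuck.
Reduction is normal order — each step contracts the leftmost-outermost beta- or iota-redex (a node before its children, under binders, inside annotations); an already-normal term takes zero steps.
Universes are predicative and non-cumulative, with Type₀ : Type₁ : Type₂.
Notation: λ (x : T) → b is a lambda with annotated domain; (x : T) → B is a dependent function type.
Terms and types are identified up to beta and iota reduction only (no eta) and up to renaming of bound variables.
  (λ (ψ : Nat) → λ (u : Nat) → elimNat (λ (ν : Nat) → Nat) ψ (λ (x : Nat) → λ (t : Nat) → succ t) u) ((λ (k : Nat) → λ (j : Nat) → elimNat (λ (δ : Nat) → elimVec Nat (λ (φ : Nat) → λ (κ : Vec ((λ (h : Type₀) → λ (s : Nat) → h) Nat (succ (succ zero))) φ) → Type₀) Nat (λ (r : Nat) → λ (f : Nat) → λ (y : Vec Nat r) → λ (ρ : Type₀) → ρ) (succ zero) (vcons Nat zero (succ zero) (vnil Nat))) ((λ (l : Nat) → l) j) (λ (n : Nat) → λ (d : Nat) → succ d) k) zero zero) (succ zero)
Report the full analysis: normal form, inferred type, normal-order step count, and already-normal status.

resulting normal form:
  succ zero
inferred type:
  Nat
normal-order step count: 10
started in normal form: no
first contracted redex: a beta-redex


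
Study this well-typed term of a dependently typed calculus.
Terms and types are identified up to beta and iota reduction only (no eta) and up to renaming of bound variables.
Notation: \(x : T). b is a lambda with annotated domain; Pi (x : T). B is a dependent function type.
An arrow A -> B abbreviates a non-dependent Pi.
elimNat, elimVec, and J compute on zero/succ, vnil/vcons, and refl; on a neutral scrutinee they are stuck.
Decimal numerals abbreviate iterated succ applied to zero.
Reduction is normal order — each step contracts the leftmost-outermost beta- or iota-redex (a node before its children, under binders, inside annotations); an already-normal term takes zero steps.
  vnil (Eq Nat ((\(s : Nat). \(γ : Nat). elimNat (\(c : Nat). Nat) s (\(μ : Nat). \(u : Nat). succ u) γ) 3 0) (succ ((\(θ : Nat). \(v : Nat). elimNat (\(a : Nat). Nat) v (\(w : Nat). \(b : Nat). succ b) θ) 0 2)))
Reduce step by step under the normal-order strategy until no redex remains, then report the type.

normal-order reduction:
  vnil (Eq Nat ((\(s : Nat). \(γ : Nat). elimNat (\(c : Nat). Nat) s (\(μ : Nat). \(u : Nat). succ u) γ) 3 0) (succ ((\(θ : Nat). \(v : Nat). elimNat (\(a : Nat). Nat) v (\(w : Nat). \(b : Nat). succ b) θ) 0 2)))
  ~> vnil (Eq Nat ((\(s : Nat). elimNat (\(γ : Nat). Nat) 3 (\(c : Nat). \(μ : Nat). succ μ) s) 0) (succ ((\(u : Nat). \(θ : Nat). elimNat (\(v : Nat). Nat) θ (\(a : Nat). \(w : Nat). succ w) u) 0 2)))
  ~> vnil (Eq Nat (elimNat (\(s : Nat). Nat) 3 (\(γ : Nat). \(c : Nat). succ c) 0) (succ ((\(μ : Nat). \(u : Nat). elimNat (\(θ : Nat). Nat) u (\(v : Nat). \(a : Nat). succ a) μ) 0 2)))
  ~> vnil (Eq Nat 3 (succ ((\(s : Nat). \(γ : Nat). elimNat (\(c : Nat). Nat) γ (\(μ : Nat). \(u : Nat). succ u) s) 0 2)))
  ~> vnil (Eq Nat 3 (succ ((\(s : Nat). elimNat (\(γ : Nat). Nat) s (\(c : Nat). \(μ : Nat). succ μ) 0) 2)))
  ~> vnil (Eq Nat 3 (succ (elimNat (\(s : Nat). Nat) 2 (\(γ : Nat). \(c : Nat). succ c) 0)))
  ~> vnil (Eq Nat 3 3)
type:
  Vec (Eq Nat 3 3) 0


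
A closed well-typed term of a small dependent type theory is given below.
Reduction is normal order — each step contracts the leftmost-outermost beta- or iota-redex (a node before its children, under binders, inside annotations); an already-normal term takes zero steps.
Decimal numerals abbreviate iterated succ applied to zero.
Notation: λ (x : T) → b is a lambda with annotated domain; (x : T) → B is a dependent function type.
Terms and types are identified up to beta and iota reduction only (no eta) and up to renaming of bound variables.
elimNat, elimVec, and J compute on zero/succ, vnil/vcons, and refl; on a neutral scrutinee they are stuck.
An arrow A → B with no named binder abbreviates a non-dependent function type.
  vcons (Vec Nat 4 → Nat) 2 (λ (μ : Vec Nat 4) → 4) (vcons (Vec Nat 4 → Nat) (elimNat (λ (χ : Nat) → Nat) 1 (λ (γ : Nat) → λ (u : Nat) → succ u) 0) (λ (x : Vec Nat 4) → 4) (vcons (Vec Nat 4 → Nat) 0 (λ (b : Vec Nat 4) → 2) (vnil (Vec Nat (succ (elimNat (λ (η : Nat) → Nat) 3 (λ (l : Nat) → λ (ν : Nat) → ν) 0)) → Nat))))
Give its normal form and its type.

normal form:
  vcons (Vec Nat 4 → Nat) 2 (λ (μ : Vec Nat 4) → 4) (vcons (Vec Nat 4 → Nat) 1 (λ (χ : Vec Nat 4) → 4) (vcons (Vec Nat 4 → Nat) 0 (λ (γ : Vec Nat 4) → 2) (vnil (Vec Nat 4 → Nat))))
type:
  Vec (Vec Nat 4 → Nat) 3


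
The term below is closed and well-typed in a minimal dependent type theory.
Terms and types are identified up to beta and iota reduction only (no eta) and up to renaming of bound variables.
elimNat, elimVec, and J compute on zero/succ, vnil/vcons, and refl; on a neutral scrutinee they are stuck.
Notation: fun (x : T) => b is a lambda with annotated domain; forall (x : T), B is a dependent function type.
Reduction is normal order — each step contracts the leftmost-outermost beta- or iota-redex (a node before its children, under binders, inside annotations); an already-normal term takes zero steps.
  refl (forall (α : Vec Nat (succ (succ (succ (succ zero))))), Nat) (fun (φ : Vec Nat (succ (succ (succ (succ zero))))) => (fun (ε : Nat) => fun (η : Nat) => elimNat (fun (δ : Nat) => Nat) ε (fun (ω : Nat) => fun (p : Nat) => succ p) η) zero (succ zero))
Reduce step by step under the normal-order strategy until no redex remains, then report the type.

reduction (normal order):
  refl (forall (α : Vec Nat (succ (succ (succ (succ zero))))), Nat) (fun (φ : Vec Nat (succ (succ (succ (succ zero))))) => (fun (ε : Nat) => fun (η : Nat) => elimNat (fun (δ : Nat) => Nat) ε (fun (ω : Nat) => fun (p : Nat) => succ p) η) zero (succ zero))
  ~> refl (forall (α : Vec Nat (succ (succ (succ (succ zero))))), Nat) (fun (φ : Vec Nat (succ (succ (succ (succ zero))))) => (fun (ε : Nat) => elimNat (fun (η : Nat) => Nat) zero (fun (δ : Nat) => fun (ω : Nat) => succ ω) ε) (succ zero))
  ~> refl (forall (α : Vec Nat (succ (succ (succ (succ zero))))), Nat) (fun (φ : Vec Nat (succ (succ (succ (succ zero))))) => elimNat (fun (ε : Nat) => Nat) zero (fun (η : Nat) => fun (δ : Nat) => succ δ) (succ zero))
  ~> refl (forall (α : Vec Nat (succ (succ (succ (succ zero))))), Nat) (fun (φ : Vec Nat (succ (succ (succ (succ zero))))) => (fun (ε : Nat) => fun (η : Nat) => succ η) zero (elimNat (fun (δ : Nat) => Nat) zero (fun (ω : Nat) => fun (p : Nat) => succ p) zero))
  ~> refl (forall (α : Vec Nat (succ (succ (succ (succ zero))))), Nat) (fun (φ : Vec Nat (succ (succ (succ (succ zero))))) => (fun (ε : Nat) => succ ε) (elimNat (fun (η : Nat) => Nat) zero (fun (δ : Nat) => fun (ω : Nat) => succ ω) zero))
  ~> refl (forall (α : Vec Nat (succ (succ (succ (succ zero))))), Nat) (fun (φ : Vec Nat (succ (succ (succ (succ zero))))) => succ (elimNat (fun (ε : Nat) => Nat) zero (fun (η : Nat) => fun (δ : Nat) => succ δ) zero))
  ~> refl (forall (α : Vec Nat (succ (succ (succ (succ zero))))), Nat) (fun (φ : Vec Nat (succ (succ (succ (succ zero))))) => succ zero)
type:
  Eq (forall (α : Vec Nat (succ (succ (succ (succ zero))))), Nat) (fun (φ : Vec Nat (succ (succ (succ (succ zero))))) => succ zero) (fun (ε : Vec Nat (succ (succ (succ (succ zero))))) => succ zero)


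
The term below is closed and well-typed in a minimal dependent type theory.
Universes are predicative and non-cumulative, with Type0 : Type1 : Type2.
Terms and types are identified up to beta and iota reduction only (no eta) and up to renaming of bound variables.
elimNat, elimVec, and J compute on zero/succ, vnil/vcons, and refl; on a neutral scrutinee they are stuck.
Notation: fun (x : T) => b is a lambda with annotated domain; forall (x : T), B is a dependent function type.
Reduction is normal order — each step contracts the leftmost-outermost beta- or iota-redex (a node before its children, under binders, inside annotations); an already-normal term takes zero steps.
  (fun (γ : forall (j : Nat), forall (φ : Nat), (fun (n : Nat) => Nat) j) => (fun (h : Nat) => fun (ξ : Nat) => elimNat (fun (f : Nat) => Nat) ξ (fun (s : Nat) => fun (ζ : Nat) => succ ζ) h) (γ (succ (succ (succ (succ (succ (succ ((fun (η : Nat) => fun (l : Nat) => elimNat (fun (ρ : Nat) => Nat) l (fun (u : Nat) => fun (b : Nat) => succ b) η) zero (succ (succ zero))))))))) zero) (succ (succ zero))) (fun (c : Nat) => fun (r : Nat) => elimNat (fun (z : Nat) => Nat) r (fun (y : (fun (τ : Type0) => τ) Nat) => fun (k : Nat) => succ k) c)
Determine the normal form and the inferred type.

normal form:
  succ (succ (succ (succ (succ (succ (succ (succ (succ (succ zero)))))))))
inferred type:
  Nat


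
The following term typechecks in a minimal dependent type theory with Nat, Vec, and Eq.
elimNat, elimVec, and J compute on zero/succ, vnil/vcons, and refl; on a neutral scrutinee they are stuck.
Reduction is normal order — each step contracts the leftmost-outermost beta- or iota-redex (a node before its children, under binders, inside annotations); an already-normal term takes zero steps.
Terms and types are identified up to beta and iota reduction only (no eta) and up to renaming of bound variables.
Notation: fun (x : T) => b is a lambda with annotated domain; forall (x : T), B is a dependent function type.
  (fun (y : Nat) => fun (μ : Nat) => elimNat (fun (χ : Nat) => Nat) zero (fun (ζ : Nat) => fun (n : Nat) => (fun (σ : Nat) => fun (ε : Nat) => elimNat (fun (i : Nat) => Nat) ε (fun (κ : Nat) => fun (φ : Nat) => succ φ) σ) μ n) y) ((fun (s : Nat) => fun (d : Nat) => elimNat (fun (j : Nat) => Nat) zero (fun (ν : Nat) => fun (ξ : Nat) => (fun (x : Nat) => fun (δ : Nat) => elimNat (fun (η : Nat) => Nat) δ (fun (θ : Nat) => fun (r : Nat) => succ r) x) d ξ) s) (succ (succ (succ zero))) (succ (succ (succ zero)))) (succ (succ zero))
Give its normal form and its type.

normal form:
  succ (succ (succ (succ (succ (succ (succ (succ (succ (succ (succ (succ (succ (succ (succ (succ (succ (succ zero)))))))))))))))))
the term's type:
  Nat


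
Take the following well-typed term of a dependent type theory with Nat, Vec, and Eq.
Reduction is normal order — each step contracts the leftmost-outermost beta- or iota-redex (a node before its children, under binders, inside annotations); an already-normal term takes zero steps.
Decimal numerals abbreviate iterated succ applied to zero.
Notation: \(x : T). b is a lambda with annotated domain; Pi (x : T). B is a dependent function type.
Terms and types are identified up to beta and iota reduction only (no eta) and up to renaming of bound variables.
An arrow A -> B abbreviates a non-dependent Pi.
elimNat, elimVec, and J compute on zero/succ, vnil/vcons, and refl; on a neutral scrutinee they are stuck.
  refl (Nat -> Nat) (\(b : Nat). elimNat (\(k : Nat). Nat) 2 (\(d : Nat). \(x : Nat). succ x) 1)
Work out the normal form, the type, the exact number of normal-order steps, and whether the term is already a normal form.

resulting normal form:
  refl (Nat -> Nat) (\(b : Nat). 3)
inferred type:
  Eq (Nat -> Nat) (\(b : Nat). 3) (\(k : Nat). 3)
reduction steps (normal order): 4
term was already normal: no
first contracted redex: an elimNat iota-redex


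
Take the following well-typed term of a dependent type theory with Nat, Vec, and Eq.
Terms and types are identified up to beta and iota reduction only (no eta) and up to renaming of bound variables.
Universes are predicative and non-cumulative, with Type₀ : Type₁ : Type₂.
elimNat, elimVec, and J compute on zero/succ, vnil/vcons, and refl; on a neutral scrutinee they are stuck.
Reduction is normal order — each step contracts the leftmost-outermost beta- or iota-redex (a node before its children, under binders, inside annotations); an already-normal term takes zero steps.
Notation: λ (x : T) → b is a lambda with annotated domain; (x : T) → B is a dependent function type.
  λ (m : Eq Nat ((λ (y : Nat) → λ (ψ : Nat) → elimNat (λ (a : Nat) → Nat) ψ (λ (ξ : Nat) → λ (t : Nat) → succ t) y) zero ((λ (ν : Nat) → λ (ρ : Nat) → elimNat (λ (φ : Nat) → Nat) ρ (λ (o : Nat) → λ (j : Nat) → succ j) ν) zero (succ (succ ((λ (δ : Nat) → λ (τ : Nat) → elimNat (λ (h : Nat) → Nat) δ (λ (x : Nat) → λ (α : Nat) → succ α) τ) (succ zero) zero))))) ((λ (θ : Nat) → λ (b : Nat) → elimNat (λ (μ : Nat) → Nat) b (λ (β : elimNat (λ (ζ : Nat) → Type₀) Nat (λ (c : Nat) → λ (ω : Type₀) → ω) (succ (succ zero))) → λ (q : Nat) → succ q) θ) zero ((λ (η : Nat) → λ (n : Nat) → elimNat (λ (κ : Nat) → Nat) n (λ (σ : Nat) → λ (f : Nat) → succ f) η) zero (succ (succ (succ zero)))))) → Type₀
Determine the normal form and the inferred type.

resulting normal form:
  λ (m : Eq Nat (succ (succ (succ zero))) (succ (succ (succ zero)))) → Type₀
the term's type:
  (m : Eq Nat (succ (succ (succ zero))) (succ (succ (succ zero)))) → Type₁
observation: the leftmost-outermost redex is a beta-redex, and normalization takes 15 steps.


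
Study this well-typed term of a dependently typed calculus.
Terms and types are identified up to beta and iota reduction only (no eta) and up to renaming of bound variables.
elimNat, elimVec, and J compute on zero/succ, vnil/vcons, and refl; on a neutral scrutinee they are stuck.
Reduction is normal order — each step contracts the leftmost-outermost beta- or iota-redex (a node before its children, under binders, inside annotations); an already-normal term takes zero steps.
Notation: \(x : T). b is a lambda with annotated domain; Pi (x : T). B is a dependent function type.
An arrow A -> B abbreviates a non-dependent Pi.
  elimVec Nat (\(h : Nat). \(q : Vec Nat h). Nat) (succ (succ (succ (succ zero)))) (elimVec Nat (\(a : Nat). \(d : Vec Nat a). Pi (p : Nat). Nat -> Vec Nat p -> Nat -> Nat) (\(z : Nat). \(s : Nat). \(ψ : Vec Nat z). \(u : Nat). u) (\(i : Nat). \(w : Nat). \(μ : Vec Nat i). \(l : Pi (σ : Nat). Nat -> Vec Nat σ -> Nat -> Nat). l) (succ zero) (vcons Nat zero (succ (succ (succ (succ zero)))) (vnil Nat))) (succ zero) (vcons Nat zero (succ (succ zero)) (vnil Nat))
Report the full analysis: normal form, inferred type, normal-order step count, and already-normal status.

resulting normal form:
  succ (succ (succ (succ zero)))
inferred type:
  Nat
reduction steps (normal order): 12
already normal: no
first redex: an elimVec iota-redex


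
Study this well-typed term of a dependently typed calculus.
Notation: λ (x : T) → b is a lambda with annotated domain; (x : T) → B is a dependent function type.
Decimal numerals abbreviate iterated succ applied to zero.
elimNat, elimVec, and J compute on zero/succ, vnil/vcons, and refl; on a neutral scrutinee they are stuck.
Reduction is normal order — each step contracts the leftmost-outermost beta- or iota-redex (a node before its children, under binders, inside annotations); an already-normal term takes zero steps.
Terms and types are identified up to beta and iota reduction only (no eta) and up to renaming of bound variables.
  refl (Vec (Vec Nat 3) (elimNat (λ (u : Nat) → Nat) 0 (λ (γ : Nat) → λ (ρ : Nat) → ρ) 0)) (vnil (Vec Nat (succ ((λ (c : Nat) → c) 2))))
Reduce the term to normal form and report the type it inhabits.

normal form:
  refl (Vec (Vec Nat 3) 0) (vnil (Vec Nat 3))
inferred type:
  Eq (Vec (Vec Nat 3) 0) (vnil (Vec Nat 3)) (vnil (Vec Nat 3))


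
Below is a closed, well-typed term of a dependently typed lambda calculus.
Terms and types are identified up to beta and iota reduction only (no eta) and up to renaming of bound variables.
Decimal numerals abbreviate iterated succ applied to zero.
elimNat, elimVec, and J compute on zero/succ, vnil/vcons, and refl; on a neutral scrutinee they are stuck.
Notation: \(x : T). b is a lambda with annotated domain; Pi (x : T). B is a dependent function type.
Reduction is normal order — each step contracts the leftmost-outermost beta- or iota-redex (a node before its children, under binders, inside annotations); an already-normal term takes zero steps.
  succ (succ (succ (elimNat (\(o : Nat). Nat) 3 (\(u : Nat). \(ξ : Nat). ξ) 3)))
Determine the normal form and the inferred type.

resulting normal form:
  6
inferred type:
  Nat
observation: contracting an elimNat iota-redex first, the term normalizes in 10 steps.


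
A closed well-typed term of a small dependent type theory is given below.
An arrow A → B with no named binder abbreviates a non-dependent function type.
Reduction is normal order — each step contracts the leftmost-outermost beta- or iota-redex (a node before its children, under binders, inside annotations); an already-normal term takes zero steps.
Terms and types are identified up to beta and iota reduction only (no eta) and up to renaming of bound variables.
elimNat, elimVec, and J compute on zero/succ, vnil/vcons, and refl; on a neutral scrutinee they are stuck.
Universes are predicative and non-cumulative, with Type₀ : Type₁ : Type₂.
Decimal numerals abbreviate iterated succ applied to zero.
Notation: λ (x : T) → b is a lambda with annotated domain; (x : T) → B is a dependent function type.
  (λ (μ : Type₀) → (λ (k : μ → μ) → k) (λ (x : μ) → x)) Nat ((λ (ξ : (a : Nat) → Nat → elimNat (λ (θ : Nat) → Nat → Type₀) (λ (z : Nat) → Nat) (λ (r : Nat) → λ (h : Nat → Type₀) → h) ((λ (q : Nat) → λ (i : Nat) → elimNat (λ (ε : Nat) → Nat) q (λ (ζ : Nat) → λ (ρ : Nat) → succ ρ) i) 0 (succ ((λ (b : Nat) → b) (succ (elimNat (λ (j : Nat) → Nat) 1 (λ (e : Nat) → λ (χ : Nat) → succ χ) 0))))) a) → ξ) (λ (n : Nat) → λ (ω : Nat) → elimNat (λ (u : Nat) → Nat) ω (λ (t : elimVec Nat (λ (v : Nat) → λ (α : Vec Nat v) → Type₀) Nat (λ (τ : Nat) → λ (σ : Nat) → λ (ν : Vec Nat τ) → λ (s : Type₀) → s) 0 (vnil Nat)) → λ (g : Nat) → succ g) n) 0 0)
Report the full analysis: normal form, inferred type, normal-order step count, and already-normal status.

resulting normal form:
  0
the term's type:
  Nat
normal-order step count: 7
already normal: no
first contracted redex: a beta-redex


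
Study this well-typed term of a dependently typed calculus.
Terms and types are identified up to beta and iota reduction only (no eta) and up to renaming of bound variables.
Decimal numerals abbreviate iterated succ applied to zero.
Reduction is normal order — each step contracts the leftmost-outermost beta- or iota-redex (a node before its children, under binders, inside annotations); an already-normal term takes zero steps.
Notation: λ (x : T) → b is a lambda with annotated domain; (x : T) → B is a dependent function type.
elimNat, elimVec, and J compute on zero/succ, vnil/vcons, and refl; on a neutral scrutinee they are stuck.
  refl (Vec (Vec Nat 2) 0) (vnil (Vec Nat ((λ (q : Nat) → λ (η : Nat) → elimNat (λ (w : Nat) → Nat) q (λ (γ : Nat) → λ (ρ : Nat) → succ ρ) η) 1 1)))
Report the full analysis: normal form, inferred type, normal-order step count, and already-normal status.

normal form:
  refl (Vec (Vec Nat 2) 0) (vnil (Vec Nat 2))
inferred type:
  Eq (Vec (Vec Nat 2) 0) (vnil (Vec Nat 2)) (vnil (Vec Nat 2))
reduction steps (normal order): 6
started in normal form: no
first contracted redex: a beta-redex


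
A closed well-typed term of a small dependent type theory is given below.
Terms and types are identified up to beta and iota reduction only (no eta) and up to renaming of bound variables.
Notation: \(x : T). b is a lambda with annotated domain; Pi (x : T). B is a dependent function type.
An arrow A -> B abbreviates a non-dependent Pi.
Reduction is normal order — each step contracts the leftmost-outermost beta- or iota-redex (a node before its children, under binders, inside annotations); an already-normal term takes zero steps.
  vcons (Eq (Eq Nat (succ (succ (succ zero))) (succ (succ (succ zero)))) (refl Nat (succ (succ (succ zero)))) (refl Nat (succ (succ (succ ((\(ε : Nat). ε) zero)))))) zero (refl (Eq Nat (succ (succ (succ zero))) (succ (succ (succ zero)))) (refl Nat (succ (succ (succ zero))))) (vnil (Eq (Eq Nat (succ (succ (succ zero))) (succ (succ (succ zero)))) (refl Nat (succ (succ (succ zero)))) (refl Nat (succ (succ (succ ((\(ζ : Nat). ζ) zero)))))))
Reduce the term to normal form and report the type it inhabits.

resulting normal form:
  vcons (Eq (Eq Nat (succ (succ (succ zero))) (succ (succ (succ zero)))) (refl Nat (succ (succ (succ zero)))) (refl Nat (succ (succ (succ zero))))) zero (refl (Eq Nat (succ (succ (succ zero))) (succ (succ (succ zero)))) (refl Nat (succ (succ (succ zero))))) (vnil (Eq (Eq Nat (succ (succ (succ zero))) (succ (succ (succ zero)))) (refl Nat (succ (succ (succ zero)))) (refl Nat (succ (succ (succ zero))))))
the term's type:
  Vec (Eq (Eq Nat (succ (succ (succ zero))) (succ (succ (succ zero)))) (refl Nat (succ (succ (succ zero)))) (refl Nat (succ (succ (succ zero))))) (succ zero)
observation: the first redex contracted is a beta-redex; the normal form is reached in 2 normal-order steps.


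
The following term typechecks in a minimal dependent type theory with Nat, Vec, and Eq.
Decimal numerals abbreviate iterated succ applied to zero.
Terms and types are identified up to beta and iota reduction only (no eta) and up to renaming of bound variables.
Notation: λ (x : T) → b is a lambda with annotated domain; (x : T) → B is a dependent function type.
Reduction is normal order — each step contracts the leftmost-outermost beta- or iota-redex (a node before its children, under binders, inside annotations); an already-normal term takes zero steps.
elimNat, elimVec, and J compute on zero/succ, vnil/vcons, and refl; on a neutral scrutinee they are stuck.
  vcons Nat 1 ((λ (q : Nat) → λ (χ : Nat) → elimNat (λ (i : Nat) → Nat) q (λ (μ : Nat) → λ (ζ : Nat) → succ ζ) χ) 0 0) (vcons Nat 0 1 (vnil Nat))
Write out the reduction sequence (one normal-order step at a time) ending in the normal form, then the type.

normal-order reduction sequence:
  vcons Nat 1 ((λ (q : Nat) → λ (χ : Nat) → elimNat (λ (i : Nat) → Nat) q (λ (μ : Nat) → λ (ζ : Nat) → succ ζ) χ) 0 0) (vcons Nat 0 1 (vnil Nat))
  ~> vcons Nat 1 ((λ (q : Nat) → elimNat (λ (χ : Nat) → Nat) 0 (λ (i : Nat) → λ (μ : Nat) → succ μ) q) 0) (vcons Nat 0 1 (vnil Nat))
  ~> vcons Nat 1 (elimNat (λ (q : Nat) → Nat) 0 (λ (χ : Nat) → λ (i : Nat) → succ i) 0) (vcons Nat 0 1 (vnil Nat))
  ~> vcons Nat 1 0 (vcons Nat 0 1 (vnil Nat))
inferred type:
  Vec Nat 2


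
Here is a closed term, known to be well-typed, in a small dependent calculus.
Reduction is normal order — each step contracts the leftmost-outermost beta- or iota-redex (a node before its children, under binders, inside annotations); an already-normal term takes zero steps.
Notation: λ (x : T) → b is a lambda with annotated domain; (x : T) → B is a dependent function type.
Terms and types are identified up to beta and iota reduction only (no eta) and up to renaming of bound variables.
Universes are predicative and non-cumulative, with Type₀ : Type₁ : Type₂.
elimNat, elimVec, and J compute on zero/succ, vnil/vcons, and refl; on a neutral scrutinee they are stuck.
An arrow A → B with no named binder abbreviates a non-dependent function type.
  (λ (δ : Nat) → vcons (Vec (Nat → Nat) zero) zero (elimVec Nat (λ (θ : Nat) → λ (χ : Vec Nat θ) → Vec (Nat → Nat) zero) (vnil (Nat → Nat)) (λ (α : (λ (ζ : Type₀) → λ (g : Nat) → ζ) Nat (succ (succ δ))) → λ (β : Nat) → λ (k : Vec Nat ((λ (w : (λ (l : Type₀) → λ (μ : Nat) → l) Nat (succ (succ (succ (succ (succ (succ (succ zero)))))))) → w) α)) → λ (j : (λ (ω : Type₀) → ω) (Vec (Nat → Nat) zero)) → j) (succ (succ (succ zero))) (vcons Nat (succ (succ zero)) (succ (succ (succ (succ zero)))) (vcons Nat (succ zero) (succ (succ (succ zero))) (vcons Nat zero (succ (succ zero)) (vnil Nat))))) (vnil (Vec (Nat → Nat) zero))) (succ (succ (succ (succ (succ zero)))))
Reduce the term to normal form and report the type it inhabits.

normal form:
  vcons (Vec (Nat → Nat) zero) zero (vnil (Nat → Nat)) (vnil (Vec (Nat → Nat) zero))
type:
  Vec (Vec (Nat → Nat) zero) (succ zero)


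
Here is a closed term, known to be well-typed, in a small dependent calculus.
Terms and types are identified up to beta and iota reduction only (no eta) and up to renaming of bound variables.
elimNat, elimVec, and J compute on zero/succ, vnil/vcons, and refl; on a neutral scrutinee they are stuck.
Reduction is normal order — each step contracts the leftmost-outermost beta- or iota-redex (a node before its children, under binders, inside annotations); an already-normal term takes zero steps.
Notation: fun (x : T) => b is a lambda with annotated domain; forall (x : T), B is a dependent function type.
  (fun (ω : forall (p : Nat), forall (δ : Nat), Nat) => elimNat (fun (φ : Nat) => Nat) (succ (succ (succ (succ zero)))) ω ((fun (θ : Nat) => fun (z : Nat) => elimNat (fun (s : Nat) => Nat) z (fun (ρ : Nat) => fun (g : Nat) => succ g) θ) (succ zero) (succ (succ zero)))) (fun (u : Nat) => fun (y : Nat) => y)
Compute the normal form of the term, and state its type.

reduced normal form:
  succ (succ (succ (succ zero)))
type:
  Nat
observation: reduction starts at a beta-redex, and 17 normal-order steps reach the normal form.


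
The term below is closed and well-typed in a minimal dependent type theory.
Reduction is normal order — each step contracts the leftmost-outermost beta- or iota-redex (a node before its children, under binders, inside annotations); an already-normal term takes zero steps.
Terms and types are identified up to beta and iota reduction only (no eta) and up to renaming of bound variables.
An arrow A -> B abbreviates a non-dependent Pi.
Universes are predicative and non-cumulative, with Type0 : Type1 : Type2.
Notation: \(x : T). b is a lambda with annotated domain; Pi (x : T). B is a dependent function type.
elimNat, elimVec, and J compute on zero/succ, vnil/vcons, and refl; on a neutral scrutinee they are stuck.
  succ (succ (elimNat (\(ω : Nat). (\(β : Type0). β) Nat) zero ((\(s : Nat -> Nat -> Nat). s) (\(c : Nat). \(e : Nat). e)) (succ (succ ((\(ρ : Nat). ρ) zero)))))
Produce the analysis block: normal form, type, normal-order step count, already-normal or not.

resulting normal form:
  succ (succ zero)
type:
  Nat
reduction steps (normal order): 12
already normal: no
first redex: an elimNat iota-redex


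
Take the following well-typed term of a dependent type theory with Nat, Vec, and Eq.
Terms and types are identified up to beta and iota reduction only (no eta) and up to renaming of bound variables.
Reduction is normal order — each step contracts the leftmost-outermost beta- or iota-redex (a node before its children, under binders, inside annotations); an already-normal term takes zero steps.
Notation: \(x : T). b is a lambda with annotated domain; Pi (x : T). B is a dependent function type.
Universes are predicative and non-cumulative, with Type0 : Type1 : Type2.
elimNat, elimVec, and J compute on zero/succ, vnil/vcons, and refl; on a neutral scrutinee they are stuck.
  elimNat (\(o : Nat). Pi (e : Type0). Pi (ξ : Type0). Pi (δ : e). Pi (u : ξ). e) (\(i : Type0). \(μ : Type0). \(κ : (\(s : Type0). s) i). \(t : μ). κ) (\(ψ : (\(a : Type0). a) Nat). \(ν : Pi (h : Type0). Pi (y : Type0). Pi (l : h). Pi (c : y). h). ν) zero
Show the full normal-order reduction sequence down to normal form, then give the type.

normal-order reduction sequence:
  elimNat (\(o : Nat). Pi (e : Type0). Pi (ξ : Type0). Pi (δ : e). Pi (u : ξ). e) (\(i : Type0). \(μ : Type0). \(κ : (\(s : Type0). s) i). \(t : μ). κ) (\(ψ : (\(a : Type0). a) Nat). \(ν : Pi (h : Type0). Pi (y : Type0). Pi (l : h). Pi (c : y). h). ν) zero
  ~> \(o : Type0). \(e : Type0). \(ξ : (\(δ : Type0). δ) o). \(u : e). ξ
  ~> \(o : Type0). \(e : Type0). \(ξ : o). \(δ : e). ξ
type:
  Pi (o : Type0). Pi (e : Type0). Pi (ξ : o). Pi (δ : e). o


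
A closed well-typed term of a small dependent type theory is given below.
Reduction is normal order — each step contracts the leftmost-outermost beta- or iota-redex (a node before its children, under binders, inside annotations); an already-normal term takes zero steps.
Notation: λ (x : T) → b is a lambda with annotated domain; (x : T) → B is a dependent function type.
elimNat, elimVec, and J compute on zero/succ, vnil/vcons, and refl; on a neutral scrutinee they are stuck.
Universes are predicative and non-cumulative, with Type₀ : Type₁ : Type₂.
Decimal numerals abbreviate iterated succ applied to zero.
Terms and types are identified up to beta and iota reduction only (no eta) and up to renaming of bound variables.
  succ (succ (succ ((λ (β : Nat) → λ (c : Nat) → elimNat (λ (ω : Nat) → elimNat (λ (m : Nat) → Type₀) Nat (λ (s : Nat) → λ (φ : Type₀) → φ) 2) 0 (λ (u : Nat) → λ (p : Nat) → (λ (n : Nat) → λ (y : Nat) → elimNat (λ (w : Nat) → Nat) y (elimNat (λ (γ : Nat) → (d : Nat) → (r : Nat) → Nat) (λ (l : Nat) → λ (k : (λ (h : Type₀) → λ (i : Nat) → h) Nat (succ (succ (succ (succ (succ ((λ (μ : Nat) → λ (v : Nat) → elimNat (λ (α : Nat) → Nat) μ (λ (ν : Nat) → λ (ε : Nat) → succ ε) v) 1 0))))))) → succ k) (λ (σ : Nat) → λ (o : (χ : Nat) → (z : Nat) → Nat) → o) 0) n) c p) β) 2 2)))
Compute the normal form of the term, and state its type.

resulting normal form:
  7
inferred type:
  Nat
observation: reduction starts at a beta-redex, and 31 normal-order steps reach the normal form.


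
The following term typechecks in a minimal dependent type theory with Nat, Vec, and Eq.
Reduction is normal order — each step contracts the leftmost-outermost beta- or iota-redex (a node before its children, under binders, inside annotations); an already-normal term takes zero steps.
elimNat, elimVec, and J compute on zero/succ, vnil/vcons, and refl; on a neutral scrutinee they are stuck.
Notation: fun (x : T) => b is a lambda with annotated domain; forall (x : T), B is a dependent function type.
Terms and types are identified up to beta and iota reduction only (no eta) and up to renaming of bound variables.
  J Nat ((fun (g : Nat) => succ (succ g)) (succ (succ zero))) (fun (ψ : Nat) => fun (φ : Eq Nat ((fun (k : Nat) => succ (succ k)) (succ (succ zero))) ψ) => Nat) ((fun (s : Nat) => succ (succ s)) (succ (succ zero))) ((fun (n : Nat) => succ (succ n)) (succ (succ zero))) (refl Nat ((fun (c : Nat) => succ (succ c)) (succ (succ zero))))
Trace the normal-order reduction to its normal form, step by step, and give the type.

normal-order reduction:
  J Nat ((fun (g : Nat) => succ (succ g)) (succ (succ zero))) (fun (ψ : Nat) => fun (φ : Eq Nat ((fun (k : Nat) => succ (succ k)) (succ (succ zero))) ψ) => Nat) ((fun (s : Nat) => succ (succ s)) (succ (succ zero))) ((fun (n : Nat) => succ (succ n)) (succ (succ zero))) (refl Nat ((fun (c : Nat) => succ (succ c)) (succ (succ zero))))
  ~> (fun (g : Nat) => succ (succ g)) (succ (succ zero))
  ~> succ (succ (succ (succ zero)))
inferred type:
  Nat


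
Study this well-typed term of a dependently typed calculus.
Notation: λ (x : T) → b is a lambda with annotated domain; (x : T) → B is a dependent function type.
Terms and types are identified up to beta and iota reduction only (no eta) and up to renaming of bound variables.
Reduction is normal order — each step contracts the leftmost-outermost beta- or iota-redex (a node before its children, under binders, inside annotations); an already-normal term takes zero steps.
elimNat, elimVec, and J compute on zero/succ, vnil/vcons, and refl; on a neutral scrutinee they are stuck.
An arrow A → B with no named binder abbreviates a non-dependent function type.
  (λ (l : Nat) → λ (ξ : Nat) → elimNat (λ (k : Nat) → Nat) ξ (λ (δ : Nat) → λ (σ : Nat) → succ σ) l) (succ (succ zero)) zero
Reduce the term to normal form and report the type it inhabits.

reduced normal form:
  succ (succ zero)
the term's type:
  Nat
observation: normalization takes exactly 9 steps under the normal-order strategy.


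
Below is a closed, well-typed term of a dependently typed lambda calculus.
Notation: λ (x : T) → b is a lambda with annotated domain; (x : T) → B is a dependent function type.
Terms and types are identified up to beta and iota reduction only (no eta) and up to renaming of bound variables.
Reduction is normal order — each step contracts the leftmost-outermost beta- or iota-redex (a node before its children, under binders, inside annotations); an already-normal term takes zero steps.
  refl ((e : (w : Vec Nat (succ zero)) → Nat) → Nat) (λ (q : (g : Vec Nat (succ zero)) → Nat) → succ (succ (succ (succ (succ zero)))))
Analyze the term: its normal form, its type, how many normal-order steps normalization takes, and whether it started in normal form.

normal form:
  refl ((e : (w : Vec Nat (succ zero)) → Nat) → Nat) (λ (q : (g : Vec Nat (succ zero)) → Nat) → succ (succ (succ (succ (succ zero)))))
the term's type:
  Eq ((e : (w : Vec Nat (succ zero)) → Nat) → Nat) (λ (q : (g : Vec Nat (succ zero)) → Nat) → succ (succ (succ (succ (succ zero))))) (λ (α : (c : Vec Nat (succ zero)) → Nat) → succ (succ (succ (succ (succ zero)))))
normal-order step count: 0
started in normal form: yes
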